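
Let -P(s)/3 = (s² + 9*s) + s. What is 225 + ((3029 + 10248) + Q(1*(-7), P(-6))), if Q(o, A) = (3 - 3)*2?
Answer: 13502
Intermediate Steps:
P(s) = -30*s - 3*s² (P(s) = -3*((s² + 9*s) + s) = -3*(s² + 10*s) = -30*s - 3*s²)
Q(o, A) = 0 (Q(o, A) = 0*2 = 0)
225 + ((3029 + 10248) + Q(1*(-7), P(-6))) = 225 + ((3029 + 10248) + 0) = 225 + (13277 + 0) = 225 + 13277 = 13502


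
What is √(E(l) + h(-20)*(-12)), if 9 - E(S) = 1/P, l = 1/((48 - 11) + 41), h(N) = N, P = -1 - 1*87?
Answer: √482086/44 ≈ 15.780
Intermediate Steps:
P = -88 (P = -1 - 87 = -88)
l = 1/78 (l = 1/(37 + 41) = 1/78 ≈ 0.012821)
E(S) = 793/88 (E(S) = 9 - 1/(-88) = 9 - 1*(-1/88) = 9 + 1/88 = 793/88)
√(E(l) + h(-20)*(-12)) = √(793/88 - 20*(-12)) = √(793/88 + 240) = √(21913/88) = √482086/44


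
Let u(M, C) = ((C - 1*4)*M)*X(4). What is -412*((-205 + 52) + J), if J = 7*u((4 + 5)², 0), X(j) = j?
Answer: 3800700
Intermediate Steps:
u(M, C) = 4*M*(-4 + C) (u(M, C) = ((C - 1*4)*M)*4 = ((C - 4)*M)*4 = ((-4 + C)*M)*4 = (M*(-4 + C))*4 = 4*M*(-4 + C))
J = -9072 (J = 7*(4*(4 + 5)²*(-4 + 0)) = 7*(4*9²*(-4)) = 7*(4*81*(-4)) = 7*(-1296) = -9072)
-412*((-205 + 52) + J) = -412*((-205 + 52) - 9072) = -412*(-153 - 9072) = -412*(-9225) = 3800700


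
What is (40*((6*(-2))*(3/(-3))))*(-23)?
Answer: -11040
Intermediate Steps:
(40*((6*(-2))*(3/(-3))))*(-23) = (40*(-36*(-1)/3))*(-23) = (40*(-12*(-1)))*(-23) = (40*12)*(-23) = 480*(-23) = -11040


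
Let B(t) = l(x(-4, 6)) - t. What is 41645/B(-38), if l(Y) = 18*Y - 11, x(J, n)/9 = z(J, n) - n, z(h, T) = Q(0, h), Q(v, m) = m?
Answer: -41645/1593 ≈ -26.142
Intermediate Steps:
z(h, T) = h
x(J, n) = -9*n + 9*J (x(J, n) = 9*(J - n) = -9*n + 9*J)
l(Y) = -11 + 18*Y
B(t) = -1631 - t (B(t) = (-11 + 18*(-9*6 + 9*(-4))) - t = (-11 + 18*(-54 - 36)) - t = (-11 + 18*(-90)) - t = (-11 - 1620) - t = -1631 - t)
41645/B(-38) = 41645/(-1631 - 1*(-38)) = 41645/(-1631 + 38) = 41645/(-1593) = 41645*(-1/1593) = -41645/1593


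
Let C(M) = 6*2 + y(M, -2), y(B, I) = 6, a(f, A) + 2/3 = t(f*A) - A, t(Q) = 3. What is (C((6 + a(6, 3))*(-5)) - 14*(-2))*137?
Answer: 6302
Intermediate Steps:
a(f, A) = 7/3 - A (a(f, A) = -⅔ + (3 - A) = 7/3 - A)
C(M) = 18 (C(M) = 6*2 + 6 = 12 + 6 = 18)
(C((6 + a(6, 3))*(-5)) - 14*(-2))*137 = (18 - 14*(-2))*137 = (18 + 28)*137 = 46*137 = 6302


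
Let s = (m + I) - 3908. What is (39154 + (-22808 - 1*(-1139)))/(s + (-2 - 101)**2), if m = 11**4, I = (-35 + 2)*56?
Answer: 17485/19494 ≈ 0.89694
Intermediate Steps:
I = -1848 (I = -33*56 = -1848)
m = 14641
s = 8885 (s = (14641 - 1848) - 3908 = 12793 - 3908 = 8885)
(39154 + (-22808 - 1*(-1139)))/(s + (-2 - 101)**2) = (39154 + (-22808 - 1*(-1139)))/(8885 + (-2 - 101)**2) = (39154 + (-22808 + 1139))/(8885 + (-103)**2) = (39154 - 21669)/(8885 + 10609) = 17485/19494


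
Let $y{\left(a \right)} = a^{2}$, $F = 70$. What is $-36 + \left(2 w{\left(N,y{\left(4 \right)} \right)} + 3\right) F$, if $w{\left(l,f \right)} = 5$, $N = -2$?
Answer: $874$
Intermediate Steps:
$-36 + \left(2 w{\left(N,y{\left(4 \right)} \right)} + 3\right) F = -36 + \left(2 \cdot 5 + 3\right) 70 = -36 + \left(10 + 3\right) 70 = -36 + 13 \cdot 70 = -36 + 910 = 874$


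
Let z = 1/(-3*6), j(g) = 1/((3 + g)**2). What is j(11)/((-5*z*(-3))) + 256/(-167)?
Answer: -125941/81830 ≈ -1.5391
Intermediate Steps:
j(g) = (3 + g)**(-2)
z = -1/18 (z = 1/(-18) = -1/18 ≈ -0.055556)
j(11)/((-5*z*(-3))) + 256/(-167) = 1/((3 + 11)**2*((-5*(-1/18)*(-3)))) + 256/(-167) = 1/(14**2*(((5/18)*(-3)))) + 256*(-1/167) = 1/(196*(-5/6)) - 256/167 = (1/196)*(-6/5) - 256/167 = -3/490 - 256/167 = -125941/81830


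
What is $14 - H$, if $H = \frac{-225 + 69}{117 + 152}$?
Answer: $\frac{3922}{269} \approx 14.58$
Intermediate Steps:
$H = - \frac{156}{269} \approx -0.57993$
$14 - H = 14 - - \frac{156}{269} = 14 + \frac{156}{269} = \frac{3922}{269}$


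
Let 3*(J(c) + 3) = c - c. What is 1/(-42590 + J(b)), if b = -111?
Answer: -1/42593 ≈ -2.3478e-5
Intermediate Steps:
J(c) = -3 (J(c) = -3 + (c - c)/3 = -3 + (1/3)*0 = -3 + 0 = -3)
1/(-42590 + J(b)) = 1/(-42590 - 3) = 1/(-42593) = -1/42593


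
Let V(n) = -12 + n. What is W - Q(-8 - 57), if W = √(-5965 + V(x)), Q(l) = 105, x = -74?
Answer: -105 + I*√6051 ≈ -105.0 + 77.788*I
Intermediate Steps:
W = I*√6051 (W = √(-5965 + (-12 - 74)) = √(-5965 - 86) = √(-6051) = I*√6051 ≈ 77.788*I)
W - Q(-8 - 57) = I*√6051 - 1*105 = I*√6051 - 105 = -105 + I*√6051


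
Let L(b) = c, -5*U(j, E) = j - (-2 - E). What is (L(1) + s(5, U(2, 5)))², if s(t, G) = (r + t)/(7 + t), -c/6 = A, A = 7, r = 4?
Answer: 27225/16 ≈ 1701.6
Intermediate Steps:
c = -42 (c = -6*7 = -42)
U(j, E) = -⅖ - E/5 - j/5 (U(j, E) = -(j - (-2 - E))/5 = -(j + (2 + E))/5 = -(2 + E + j)/5 = -⅖ - E/5 - j/5)
L(b) = -42
s(t, G) = (4 + t)/(7 + t)
(L(1) + s(5, U(2, 5)))² = (-42 + (4 + 5)/(7 + 5))² = (-42 + 9/12)² = (-42 + (1/12)*9)² = (-42 + ¾)² = (-165/4)² = 27225/16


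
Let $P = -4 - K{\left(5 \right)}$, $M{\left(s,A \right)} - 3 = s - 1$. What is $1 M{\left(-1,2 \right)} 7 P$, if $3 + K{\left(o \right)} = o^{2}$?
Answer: $-182$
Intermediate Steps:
$K{\left(o \right)} = -3 + o^{2}$
$M{\left(s,A \right)} = 2 + s$ ($M{\left(s,A \right)} = 3 + \left(s - 1\right) = 3 + \left(-1 + s\right) = 2 + s$)
$P = -26$ ($P = -4 - \left(-3 + 5^{2}\right) = -4 - \left(-3 + 25\right) = -4 - 22 = -26$)
$1 M{\left(-1,2 \right)} 7 P = 1 \left(2 - 1\right) 7 \left(-26\right) = 1 \cdot 1 \cdot 7 \left(-26\right) = 1 \cdot 7 \left(-26\right) = 7 \left(-26\right) = -182$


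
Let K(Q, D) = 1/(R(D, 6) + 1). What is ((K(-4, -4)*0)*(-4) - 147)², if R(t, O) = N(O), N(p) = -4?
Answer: 21609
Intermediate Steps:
R(t, O) = -4
K(Q, D) = -⅓ (K(Q, D) = 1/(-4 + 1) = 1/(-3) = -⅓)
((K(-4, -4)*0)*(-4) - 147)² = (-⅓*0*(-4) - 147)² = (0*(-4) - 147)² = (0 - 147)² = (-147)² = 21609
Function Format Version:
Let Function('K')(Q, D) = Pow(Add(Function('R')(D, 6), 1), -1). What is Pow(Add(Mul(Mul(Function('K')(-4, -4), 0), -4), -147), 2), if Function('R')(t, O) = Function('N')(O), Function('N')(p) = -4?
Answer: 21609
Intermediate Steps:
Function('R')(t, O) = -4
Function('K')(Q, D) = Rational(-1, 3) (Function('K')(Q, D) = Pow(Add(-4, 1), -1) = Pow(-3, -1) = Rational(-1, 3))
Pow(Add(Mul(Mul(Function('K')(-4, -4), 0), -4), -147), 2) = Pow(Add(Mul(Mul(Rational(-1, 3), 0), -4), -147), 2) = Pow(Add(Mul(0, -4), -147), 2) = Pow(Add(0, -147), 2) = Pow(-147, 2) = 21609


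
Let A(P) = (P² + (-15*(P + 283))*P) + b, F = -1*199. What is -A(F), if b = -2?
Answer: -290339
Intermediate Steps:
F = -199
A(P) = -2 + P² + P*(-4245 - 15*P) (A(P) = (P² + (-15*(P + 283))*P) - 2 = (P² + (-15*(283 + P))*P) - 2 = (P² + (-4245 - 15*P)*P) - 2 = (P² + P*(-4245 - 15*P)) - 2 = -2 + P² + P*(-4245 - 15*P))
-A(F) = -(-2 - 4245*(-199) - 14*(-199)²) = -(-2 + 844755 - 14*39601) = -(-2 + 844755 - 554414) = -1*290339 = -290339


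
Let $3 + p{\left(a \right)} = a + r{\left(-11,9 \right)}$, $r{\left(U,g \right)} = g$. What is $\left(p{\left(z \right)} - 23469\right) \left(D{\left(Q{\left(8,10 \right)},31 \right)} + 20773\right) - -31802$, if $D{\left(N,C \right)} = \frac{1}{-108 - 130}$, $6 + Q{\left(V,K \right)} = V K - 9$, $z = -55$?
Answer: $- \frac{58132394069}{119} \approx -4.8851 \cdot 10^{8}$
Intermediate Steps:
$Q{\left(V,K \right)} = -15 + K V$ ($Q{\left(V,K \right)} = -6 + \left(V K - 9\right) = -6 + \left(K V - 9\right) = -6 + \left(-9 + K V\right) = -15 + K V$)
$D{\left(N,C \right)} = - \frac{1}{238}$ ($D{\left(N,C \right)} = \frac{1}{-238} = - \frac{1}{238}$)
$p{\left(a \right)} = 6 + a$ ($p{\left(a \right)} = -3 + \left(a + 9\right) = -3 + \left(9 + a\right) = 6 + a$)
$\left(p{\left(z \right)} - 23469\right) \left(D{\left(Q{\left(8,10 \right)},31 \right)} + 20773\right) - -31802 = \left(\left(6 - 55\right) - 23469\right) \left(- \frac{1}{238} + 20773\right) - -31802 = \left(-49 - 23469\right) \frac{4943973}{238} + 31802 = \left(-23518\right) \frac{4943973}{238} + 31802 = - \frac{58136178507}{119} + 31802 = - \frac{58132394069}{119}$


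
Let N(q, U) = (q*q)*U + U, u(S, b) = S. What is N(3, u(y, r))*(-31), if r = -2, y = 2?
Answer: -620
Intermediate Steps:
N(q, U) = U + U*q² (N(q, U) = q²*U + U = U*q² + U = U + U*q²)
N(3, u(y, r))*(-31) = (2*(1 + 3²))*(-31) = (2*(1 + 9))*(-31) = (2*10)*(-31) = 20*(-31) = -620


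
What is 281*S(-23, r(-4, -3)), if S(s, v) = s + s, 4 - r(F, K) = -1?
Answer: -12926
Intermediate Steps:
r(F, K) = 5 (r(F, K) = 4 - 1*(-1) = 4 + 1 = 5)
S(s, v) = 2*s
281*S(-23, r(-4, -3)) = 281*(2*(-23)) = 281*(-46) = -12926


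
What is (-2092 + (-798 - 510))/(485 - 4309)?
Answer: 425/478 ≈ 0.88912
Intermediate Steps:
(-2092 + (-798 - 510))/(485 - 4309) = (-2092 - 1308)/(-3824) = -3400*(-1/3824) = 425/478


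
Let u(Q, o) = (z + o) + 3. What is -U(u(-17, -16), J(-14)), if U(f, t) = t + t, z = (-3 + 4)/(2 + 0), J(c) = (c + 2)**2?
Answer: -288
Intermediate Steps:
J(c) = (2 + c)**2
z = 1/2 ≈ 0.50000
u(Q, o) = 7/2 + o (u(Q, o) = (1/2 + o) + 3 = 7/2 + o)
U(f, t) = 2*t
-U(u(-17, -16), J(-14)) = -2*(2 - 14)**2 = -2*(-12)**2 = -2*144 = -1*288 = -288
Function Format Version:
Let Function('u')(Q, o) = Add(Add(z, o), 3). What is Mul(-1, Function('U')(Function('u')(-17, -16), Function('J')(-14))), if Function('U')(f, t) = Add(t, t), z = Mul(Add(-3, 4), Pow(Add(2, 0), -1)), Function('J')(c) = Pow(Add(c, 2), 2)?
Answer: -288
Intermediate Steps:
Function('J')(c) = Pow(Add(2, c), 2)
z = Rational(1, 2) (z = Mul(1, Pow(2, -1)) = Mul(1, Rational(1, 2)) = Rational(1, 2) ≈ 0.50000)
Function('u')(Q, o) = Add(Rational(7, 2), o) (Function('u')(Q, o) = Add(Add(Rational(1, 2), o), 3) = Add(Rational(7, 2), o))
Function('U')(f, t) = Mul(2, t)
Mul(-1, Function('U')(Function('u')(-17, -16), Function('J')(-14))) = Mul(-1, Mul(2, Pow(Add(2, -14), 2))) = Mul(-1, Mul(2, Pow(-12, 2))) = Mul(-1, Mul(2, 144)) = Mul(-1, 288) = -288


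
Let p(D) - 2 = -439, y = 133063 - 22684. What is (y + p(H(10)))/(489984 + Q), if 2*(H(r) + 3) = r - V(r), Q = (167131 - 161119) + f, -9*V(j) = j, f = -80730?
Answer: 54971/207633 ≈ 0.26475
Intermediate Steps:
V(j) = -j/9
Q = -74718 (Q = (167131 - 161119) - 80730 = 6012 - 80730 = -74718)
y = 110379
H(r) = -3 + 5*r/9 (H(r) = -3 + (r - (-1)*r/9)/2 = -3 + (r + r/9)/2 = -3 + (10*r/9)/2 = -3 + 5*r/9)
p(D) = -437 (p(D) = 2 - 439 = -437)
(y + p(H(10)))/(489984 + Q) = (110379 - 437)/(489984 - 74718) = 109942/415266 = 109942*(1/415266) = 54971/207633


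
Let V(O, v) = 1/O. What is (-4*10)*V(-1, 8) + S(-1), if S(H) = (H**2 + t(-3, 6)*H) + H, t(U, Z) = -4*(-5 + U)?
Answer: 8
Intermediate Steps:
t(U, Z) = 20 - 4*U
S(H) = H**2 + 33*H (S(H) = (H**2 + (20 - 4*(-3))*H) + H = (H**2 + (20 + 12)*H) + H = (H**2 + 32*H) + H = H**2 + 33*H)
(-4*10)*V(-1, 8) + S(-1) = -4*10/(-1) - (33 - 1) = -40*(-1) - 1*32 = 40 - 32 = 8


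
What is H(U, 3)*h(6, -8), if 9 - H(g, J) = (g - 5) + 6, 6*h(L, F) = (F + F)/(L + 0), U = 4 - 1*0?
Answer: -16/9 ≈ -1.7778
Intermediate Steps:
U = 4 (U = 4 + 0 = 4)
h(L, F) = F/(3*L) (h(L, F) = ((F + F)/(L + 0))/6 = ((2*F)/L)/6 = (2*F/L)/6 = F/(3*L))
H(g, J) = 8 - g (H(g, J) = 9 - ((g - 5) + 6) = 9 - ((-5 + g) + 6) = 9 - (1 + g) = 9 + (-1 - g) = 8 - g)
H(U, 3)*h(6, -8) = (8 - 1*4)*((⅓)*(-8)/6) = (8 - 4)*((⅓)*(-8)*(⅙)) = 4*(-4/9) = -16/9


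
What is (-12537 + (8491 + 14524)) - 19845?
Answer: -9367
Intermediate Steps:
(-12537 + (8491 + 14524)) - 19845 = (-12537 + 23015) - 19845 = 10478 - 19845 = -9367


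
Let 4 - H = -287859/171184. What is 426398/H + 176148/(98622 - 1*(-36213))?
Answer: 50472395446004/672512035 ≈ 75051.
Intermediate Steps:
H = 74815/13168 (H = 4 - (-287859)/171184 = 4 - 1*(-22143/13168) = 4 + 22143/13168 = 74815/13168 ≈ 5.6816)
426398/H + 176148/(98622 - 1*(-36213)) = 426398/(74815/13168) + 176148/(98622 - 1*(-36213)) = 426398*(13168/74815) + 176148/(98622 + 36213) = 5614808864/74815 + 176148/134835 = 5614808864/74815 + 176148*(1/134835) = 5614808864/74815 + 58716/44945 = 50472395446004/672512035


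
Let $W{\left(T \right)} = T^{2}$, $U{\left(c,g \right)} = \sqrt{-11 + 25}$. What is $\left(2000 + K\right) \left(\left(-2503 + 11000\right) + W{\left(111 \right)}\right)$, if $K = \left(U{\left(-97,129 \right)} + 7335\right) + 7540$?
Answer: $351303750 + 20818 \sqrt{14} \approx 3.5138 \cdot 10^{8}$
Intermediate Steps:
$U{\left(c,g \right)} = \sqrt{14}$
$K = 14875 + \sqrt{14}$ ($K = \left(\sqrt{14} + 7335\right) + 7540 = \left(7335 + \sqrt{14}\right) + 7540 = 14875 + \sqrt{14} \approx 14879.0$)
$\left(2000 + K\right) \left(\left(-2503 + 11000\right) + W{\left(111 \right)}\right) = \left(2000 + \left(14875 + \sqrt{14}\right)\right) \left(\left(-2503 + 11000\right) + 111^{2}\right) = \left(16875 + \sqrt{14}\right) \left(8497 + 12321\right) = \left(16875 + \sqrt{14}\right) 20818 = 351303750 + 20818 \sqrt{14}$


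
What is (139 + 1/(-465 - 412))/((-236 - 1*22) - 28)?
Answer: -5541/11401 ≈ -0.48601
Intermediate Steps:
(139 + 1/(-465 - 412))/((-236 - 1*22) - 28) = (139 + 1/(-877))/((-236 - 22) - 28) = (139 - 1/877)/(-258 - 28) = (121902/877)/(-286) = (121902/877)*(-1/286) = -5541/11401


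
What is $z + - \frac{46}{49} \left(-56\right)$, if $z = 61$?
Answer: $\frac{795}{7} \approx 113.57$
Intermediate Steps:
$z + - \frac{46}{49} \left(-56\right) = 61 + - \frac{46}{49} \left(-56\right) = 61 + \left(-46\right) \frac{1}{49} \left(-56\right) = 61 - - \frac{368}{7} = 61 + \frac{368}{7} = \frac{795}{7}$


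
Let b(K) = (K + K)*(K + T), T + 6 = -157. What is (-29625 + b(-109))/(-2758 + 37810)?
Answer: 29671/35052 ≈ 0.84649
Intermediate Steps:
T = -163 (T = -6 - 157 = -163)
b(K) = 2*K*(-163 + K) (b(K) = (K + K)*(K - 163) = (2*K)*(-163 + K) = 2*K*(-163 + K))
(-29625 + b(-109))/(-2758 + 37810) = (-29625 + 2*(-109)*(-163 - 109))/(-2758 + 37810) = (-29625 + 2*(-109)*(-272))/35052 = (-29625 + 59296)*(1/35052) = 29671*(1/35052) = 29671/35052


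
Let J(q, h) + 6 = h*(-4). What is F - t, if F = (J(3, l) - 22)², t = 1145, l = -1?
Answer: -569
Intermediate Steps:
J(q, h) = -6 - 4*h (J(q, h) = -6 + h*(-4) = -6 - 4*h)
F = 576 (F = ((-6 - 4*(-1)) - 22)² = ((-6 + 4) - 22)² = (-2 - 22)² = (-24)² = 576)
F - t = 576 - 1*1145 = 576 - 1145 = -569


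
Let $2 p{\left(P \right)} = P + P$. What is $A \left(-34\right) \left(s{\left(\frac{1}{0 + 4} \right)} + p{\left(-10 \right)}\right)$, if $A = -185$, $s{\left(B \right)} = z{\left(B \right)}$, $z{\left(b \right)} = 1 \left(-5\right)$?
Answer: $-94350$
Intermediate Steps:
$z{\left(b \right)} = -5$
$s{\left(B \right)} = -5$
$p{\left(P \right)} = P$ ($p{\left(P \right)} = \frac{P + P}{2} = \frac{2 P}{2} = P$)
$A \left(-34\right) \left(s{\left(\frac{1}{0 + 4} \right)} + p{\left(-10 \right)}\right) = \left(-185\right) \left(-34\right) \left(-5 - 10\right) = 6290 \left(-15\right) = -94350$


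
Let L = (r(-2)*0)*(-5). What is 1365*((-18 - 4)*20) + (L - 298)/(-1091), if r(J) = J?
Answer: -655254302/1091 ≈ -6.0060e+5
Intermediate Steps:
L = 0 (L = -2*0*(-5) = 0*(-5) = 0)
1365*((-18 - 4)*20) + (L - 298)/(-1091) = 1365*((-18 - 4)*20) + (0 - 298)/(-1091) = 1365*(-22*20) - 298*(-1/1091) = 1365*(-440) + 298/1091 = -600600 + 298/1091 = -655254302/1091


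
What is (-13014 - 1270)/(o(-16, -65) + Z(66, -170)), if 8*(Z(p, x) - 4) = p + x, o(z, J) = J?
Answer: 7142/37 ≈ 193.03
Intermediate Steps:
Z(p, x) = 4 + p/8 + x/8 (Z(p, x) = 4 + (p + x)/8 = 4 + (p/8 + x/8) = 4 + p/8 + x/8)
(-13014 - 1270)/(o(-16, -65) + Z(66, -170)) = (-13014 - 1270)/(-65 + (4 + (⅛)*66 + (⅛)*(-170))) = -14284/(-65 + (4 + 33/4 - 85/4)) = -14284/(-65 - 9) = -14284/(-74) = -14284*(-1/74) = 7142/37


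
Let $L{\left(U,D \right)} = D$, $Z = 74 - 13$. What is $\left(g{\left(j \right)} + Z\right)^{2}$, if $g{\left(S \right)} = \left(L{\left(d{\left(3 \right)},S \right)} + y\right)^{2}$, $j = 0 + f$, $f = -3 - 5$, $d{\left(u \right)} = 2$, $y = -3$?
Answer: $33124$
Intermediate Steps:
$Z = 61$
$f = -8$ ($f = -3 - 5 = -8$)
$j = -8$ ($j = 0 - 8 = -8$)
$g{\left(S \right)} = \left(-3 + S\right)^{2}$ ($g{\left(S \right)} = \left(S - 3\right)^{2} = \left(-3 + S\right)^{2}$)
$\left(g{\left(j \right)} + Z\right)^{2} = \left(\left(-3 - 8\right)^{2} + 61\right)^{2} = \left(\left(-11\right)^{2} + 61\right)^{2} = \left(121 + 61\right)^{2} = 182^{2} = 33124$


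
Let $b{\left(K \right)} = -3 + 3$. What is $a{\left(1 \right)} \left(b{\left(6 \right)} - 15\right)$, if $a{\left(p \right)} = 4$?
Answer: $-60$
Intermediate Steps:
$b{\left(K \right)} = 0$
$a{\left(1 \right)} \left(b{\left(6 \right)} - 15\right) = 4 \left(0 - 15\right) = 4 \left(-15\right) = -60$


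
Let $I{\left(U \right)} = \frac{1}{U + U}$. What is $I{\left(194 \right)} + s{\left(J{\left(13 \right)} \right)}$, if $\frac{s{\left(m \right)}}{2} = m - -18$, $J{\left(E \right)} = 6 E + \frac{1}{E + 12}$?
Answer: $\frac{1863201}{9700} \approx 192.08$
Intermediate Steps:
$J{\left(E \right)} = \frac{1}{12 + E} + 6 E$ ($J{\left(E \right)} = 6 E + \frac{1}{12 + E} = \frac{1}{12 + E} + 6 E$)
$I{\left(U \right)} = \frac{1}{2 U}$
$s{\left(m \right)} = 36 + 2 m$ ($s{\left(m \right)} = 2 \left(m - -18\right) = 2 \left(m + 18\right) = 2 \left(18 + m\right) = 36 + 2 m$)
$I{\left(194 \right)} + s{\left(J{\left(13 \right)} \right)} = \frac{1}{2 \cdot 194} + \left(36 + 2 \frac{1 + 6 \cdot 13^{2} + 72 \cdot 13}{12 + 13}\right) = \frac{1}{2} \cdot \frac{1}{194} + \left(36 + 2 \frac{1 + 6 \cdot 169 + 936}{25}\right) = \frac{1}{388} + \left(36 + 2 \frac{1 + 1014 + 936}{25}\right) = \frac{1}{388} + \left(36 + 2 \cdot \frac{1}{25} \cdot 1951\right) = \frac{1}{388} + \left(36 + 2 \cdot \frac{1951}{25}\right) = \frac{1}{388} + \left(36 + \frac{3902}{25}\right) = \frac{1}{388} + \frac{4802}{25} = \frac{1863201}{9700}$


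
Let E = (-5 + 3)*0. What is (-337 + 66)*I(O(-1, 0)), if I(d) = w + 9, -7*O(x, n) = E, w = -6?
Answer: -813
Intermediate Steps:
E = 0 (E = -2*0 = 0)
O(x, n) = 0 (O(x, n) = -⅐*0 = 0)
I(d) = 3 (I(d) = -6 + 9 = 3)
(-337 + 66)*I(O(-1, 0)) = (-337 + 66)*3 = -271*3 = -813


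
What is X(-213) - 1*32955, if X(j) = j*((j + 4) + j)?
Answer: 56931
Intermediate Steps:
X(j) = j*(4 + 2*j) (X(j) = j*((4 + j) + j) = j*(4 + 2*j))
X(-213) - 1*32955 = 2*(-213)*(2 - 213) - 1*32955 = 2*(-213)*(-211) - 32955 = 89886 - 32955 = 56931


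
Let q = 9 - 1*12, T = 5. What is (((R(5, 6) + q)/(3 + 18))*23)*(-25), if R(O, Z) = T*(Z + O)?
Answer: -29900/21 ≈ -1423.8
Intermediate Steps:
R(O, Z) = 5*O + 5*Z (R(O, Z) = 5*(Z + O) = 5*(O + Z) = 5*O + 5*Z)
q = -3 (q = 9 - 12 = -3)
(((R(5, 6) + q)/(3 + 18))*23)*(-25) = ((((5*5 + 5*6) - 3)/(3 + 18))*23)*(-25) = ((((25 + 30) - 3)/21)*23)*(-25) = (((55 - 3)*(1/21))*23)*(-25) = ((52*(1/21))*23)*(-25) = ((52/21)*23)*(-25) = (1196/21)*(-25) = -29900/21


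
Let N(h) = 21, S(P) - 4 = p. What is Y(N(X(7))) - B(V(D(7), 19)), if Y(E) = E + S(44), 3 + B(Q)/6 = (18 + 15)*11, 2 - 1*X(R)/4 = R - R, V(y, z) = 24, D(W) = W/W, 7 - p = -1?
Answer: -2127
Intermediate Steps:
p = 8 (p = 7 - 1*(-1) = 7 + 1 = 8)
S(P) = 12 (S(P) = 4 + 8 = 12)
D(W) = 1
X(R) = 8 (X(R) = 8 - 4*(R - R) = 8 - 4*0 = 8 + 0 = 8)
B(Q) = 2160 (B(Q) = -18 + 6*((18 + 15)*11) = -18 + 6*(33*11) = -18 + 6*363 = -18 + 2178 = 2160)
Y(E) = 12 + E (Y(E) = E + 12 = 12 + E)
Y(N(X(7))) - B(V(D(7), 19)) = (12 + 21) - 1*2160 = 33 - 2160 = -2127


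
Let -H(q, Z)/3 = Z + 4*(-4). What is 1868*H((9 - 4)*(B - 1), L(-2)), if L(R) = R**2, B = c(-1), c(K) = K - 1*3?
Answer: 67248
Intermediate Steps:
c(K) = -3 + K (c(K) = K - 3 = -3 + K)
B = -4 (B = -3 - 1 = -4)
H(q, Z) = 48 - 3*Z (H(q, Z) = -3*(Z + 4*(-4)) = -3*(Z - 16) = -3*(-16 + Z) = 48 - 3*Z)
1868*H((9 - 4)*(B - 1), L(-2)) = 1868*(48 - 3*(-2)**2) = 1868*(48 - 3*4) = 1868*(48 - 12) = 1868*36 = 67248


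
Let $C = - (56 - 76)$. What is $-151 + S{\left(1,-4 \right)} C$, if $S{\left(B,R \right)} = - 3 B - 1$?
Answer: $-231$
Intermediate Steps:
$S{\left(B,R \right)} = -1 - 3 B$
$C = 20$ ($C = - (56 - 76) = \left(-1\right) \left(-20\right) = 20$)
$-151 + S{\left(1,-4 \right)} C = -151 + \left(-1 - 3\right) 20 = -151 - 80 = -231$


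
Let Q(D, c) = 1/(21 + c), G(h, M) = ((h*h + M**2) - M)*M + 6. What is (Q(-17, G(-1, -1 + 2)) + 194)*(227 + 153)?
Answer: 516135/7 ≈ 73734.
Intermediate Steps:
G(h, M) = 6 + M*(M**2 + h**2 - M) (G(h, M) = ((h**2 + M**2) - M)*M + 6 = ((M**2 + h**2) - M)*M + 6 = (M**2 + h**2 - M)*M + 6 = M*(M**2 + h**2 - M) + 6 = 6 + M*(M**2 + h**2 - M))
(Q(-17, G(-1, -1 + 2)) + 194)*(227 + 153) = (1/(21 + (6 + (-1 + 2)**3 - (-1 + 2)**2 + (-1 + 2)*(-1)**2)) + 194)*(227 + 153) = (1/(21 + (6 + 1**3 - 1*1**2 + 1*1)) + 194)*380 = (1/(21 + (6 + 1 - 1*1 + 1)) + 194)*380 = (1/(21 + (6 + 1 - 1 + 1)) + 194)*380 = (1/(21 + 7) + 194)*380 = (1/28 + 194)*380 = (5433/28)*380 = 516135/7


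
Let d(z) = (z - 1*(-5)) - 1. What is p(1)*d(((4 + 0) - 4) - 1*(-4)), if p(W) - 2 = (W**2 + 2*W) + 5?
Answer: 80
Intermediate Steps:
d(z) = 4 + z (d(z) = (z + 5) - 1 = (5 + z) - 1 = 4 + z)
p(W) = 7 + W**2 + 2*W (p(W) = 2 + ((W**2 + 2*W) + 5) = 2 + (5 + W**2 + 2*W) = 7 + W**2 + 2*W)
p(1)*d(((4 + 0) - 4) - 1*(-4)) = (7 + 1**2 + 2*1)*(4 + (((4 + 0) - 4) - 1*(-4))) = (7 + 1 + 2)*(4 + ((4 - 4) + 4)) = 10*(4 + (0 + 4)) = 10*(4 + 4) = 10*8 = 80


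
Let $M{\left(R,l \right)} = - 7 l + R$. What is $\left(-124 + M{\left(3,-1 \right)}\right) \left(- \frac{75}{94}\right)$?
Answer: $\frac{4275}{47} \approx 90.957$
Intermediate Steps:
$M{\left(R,l \right)} = R - 7 l$
$\left(-124 + M{\left(3,-1 \right)}\right) \left(- \frac{75}{94}\right) = \left(-124 + \left(3 - -7\right)\right) \left(- \frac{75}{94}\right) = \left(-124 + \left(3 + 7\right)\right) \left(\left(-75\right) \frac{1}{94}\right) = \left(-124 + 10\right) \left(- \frac{75}{94}\right) = \left(-114\right) \left(- \frac{75}{94}\right) = \frac{4275}{47}$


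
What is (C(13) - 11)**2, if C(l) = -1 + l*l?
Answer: 24649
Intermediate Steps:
C(l) = -1 + l**2
(C(13) - 11)**2 = ((-1 + 13**2) - 11)**2 = ((-1 + 169) - 11)**2 = (168 - 11)**2 = 157**2 = 24649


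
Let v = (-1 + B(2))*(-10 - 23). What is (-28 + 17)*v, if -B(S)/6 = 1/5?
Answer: -3993/5 ≈ -798.60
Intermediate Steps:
B(S) = -6/5
v = 363/5 (v = (-1 - 6/5)*(-10 - 23) = -11/5*(-33) = 363/5 ≈ 72.600)
(-28 + 17)*v = (-28 + 17)*(363/5) = -11*363/5 = -3993/5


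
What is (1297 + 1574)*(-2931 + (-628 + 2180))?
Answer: -3959109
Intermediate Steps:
(1297 + 1574)*(-2931 + (-628 + 2180)) = 2871*(-2931 + 1552) = 2871*(-1379) = -3959109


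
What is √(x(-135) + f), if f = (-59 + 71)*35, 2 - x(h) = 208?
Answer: √214 ≈ 14.629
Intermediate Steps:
x(h) = -206 (x(h) = 2 - 1*208 = 2 - 208 = -206)
f = 420 (f = 12*35 = 420)
√(x(-135) + f) = √(-206 + 420) = √214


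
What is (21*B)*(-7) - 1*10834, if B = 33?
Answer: -15685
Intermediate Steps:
(21*B)*(-7) - 1*10834 = (21*33)*(-7) - 1*10834 = 693*(-7) - 10834 = -4851 - 10834 = -15685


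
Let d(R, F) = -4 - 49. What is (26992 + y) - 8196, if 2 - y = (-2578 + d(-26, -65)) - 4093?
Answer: 25522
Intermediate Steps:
d(R, F) = -53
y = 6726 (y = 2 - ((-2578 - 53) - 4093) = 2 - (-2631 - 4093) = 2 - 1*(-6724) = 2 + 6724 = 6726)
(26992 + y) - 8196 = (26992 + 6726) - 8196 = 33718 - 8196 = 25522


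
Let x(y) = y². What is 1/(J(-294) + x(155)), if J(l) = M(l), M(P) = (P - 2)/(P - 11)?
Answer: 305/7327921 ≈ 4.1622e-5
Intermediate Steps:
M(P) = (-2 + P)/(-11 + P)
J(l) = (-2 + l)/(-11 + l)
1/(J(-294) + x(155)) = 1/((-2 - 294)/(-11 - 294) + 155²) = 1/(-296/(-305) + 24025) = 1/(-1/305*(-296) + 24025) = 1/(296/305 + 24025) = 1/(7327921/305) = 305/7327921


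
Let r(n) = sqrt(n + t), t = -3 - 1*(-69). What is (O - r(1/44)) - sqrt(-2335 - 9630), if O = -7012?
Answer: -7012 - sqrt(31955)/22 - I*sqrt(11965) ≈ -7020.1 - 109.38*I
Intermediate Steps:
t = 66 (t = -3 + 69 = 66)
r(n) = sqrt(66 + n) (r(n) = sqrt(n + 66) = sqrt(66 + n))
(O - r(1/44)) - sqrt(-2335 - 9630) = (-7012 - sqrt(66 + 1/44)) - sqrt(-2335 - 9630) = (-7012 - sqrt(66 + 1/44)) - sqrt(-11965) = (-7012 - sqrt(2905/44)) - I*sqrt(11965) = (-7012 - sqrt(31955)/22) - I*sqrt(11965) = -7012 - sqrt(31955)/22 - I*sqrt(11965)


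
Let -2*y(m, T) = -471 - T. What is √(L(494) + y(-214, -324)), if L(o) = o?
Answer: √2270/2 ≈ 23.822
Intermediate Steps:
y(m, T) = 471/2 + T/2 (y(m, T) = -(-471 - T)/2 = 471/2 + T/2)
√(L(494) + y(-214, -324)) = √(494 + (471/2 + (½)*(-324))) = √(494 + (471/2 - 162)) = √(494 + 147/2) = √(1135/2) = √2270/2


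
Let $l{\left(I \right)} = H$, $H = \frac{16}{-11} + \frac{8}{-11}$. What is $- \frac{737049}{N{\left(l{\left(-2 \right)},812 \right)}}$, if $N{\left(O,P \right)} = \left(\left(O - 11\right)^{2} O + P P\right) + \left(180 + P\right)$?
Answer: $- \frac{327004073}{292800872} \approx -1.1168$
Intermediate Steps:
$H = - \frac{24}{11}$ ($H = 16 \left(- \frac{1}{11}\right) + 8 \left(- \frac{1}{11}\right) = - \frac{16}{11} - \frac{8}{11} = - \frac{24}{11} \approx -2.1818$)
$l{\left(I \right)} = - \frac{24}{11}$
$N{\left(O,P \right)} = 180 + P + P^{2} + O \left(-11 + O\right)^{2}$ ($N{\left(O,P \right)} = \left(\left(-11 + O\right)^{2} O + P^{2}\right) + \left(180 + P\right) = \left(O \left(-11 + O\right)^{2} + P^{2}\right) + \left(180 + P\right) = \left(P^{2} + O \left(-11 + O\right)^{2}\right) + \left(180 + P\right) = 180 + P + P^{2} + O \left(-11 + O\right)^{2}$)
$- \frac{737049}{N{\left(l{\left(-2 \right)},812 \right)}} = - \frac{737049}{180 + 812 + 812^{2} - \frac{24 \left(-11 - \frac{24}{11}\right)^{2}}{11}} = - \frac{737049}{180 + 812 + 659344 - \frac{24 \left(- \frac{145}{11}\right)^{2}}{11}} = - \frac{737049}{180 + 812 + 659344 - \frac{504600}{1331}} = - \frac{737049}{\frac{878402616}{1331}} = \left(-737049\right) \frac{1331}{878402616} = - \frac{327004073}{292800872}$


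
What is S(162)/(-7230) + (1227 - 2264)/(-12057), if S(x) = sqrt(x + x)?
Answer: 1213414/14528685 ≈ 0.083519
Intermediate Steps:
S(x) = sqrt(2)*sqrt(x) (S(x) = sqrt(2*x) = sqrt(2)*sqrt(x))
S(162)/(-7230) + (1227 - 2264)/(-12057) = (sqrt(2)*sqrt(162))/(-7230) + (1227 - 2264)/(-12057) = (sqrt(2)*(9*sqrt(2)))*(-1/7230) - 1037*(-1/12057) = 18*(-1/7230) + 1037/12057 = -3/1205 + 1037/12057 = 1213414/14528685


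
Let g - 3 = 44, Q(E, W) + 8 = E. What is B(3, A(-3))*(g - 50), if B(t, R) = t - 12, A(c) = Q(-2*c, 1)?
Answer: 27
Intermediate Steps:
Q(E, W) = -8 + E
A(c) = -8 - 2*c
g = 47 (g = 3 + 44 = 47)
B(t, R) = -12 + t
B(3, A(-3))*(g - 50) = (-12 + 3)*(47 - 50) = -9*(-3) = 27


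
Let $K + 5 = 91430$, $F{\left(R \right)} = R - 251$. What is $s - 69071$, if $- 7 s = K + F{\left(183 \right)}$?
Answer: $-82122$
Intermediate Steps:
$F{\left(R \right)} = -251 + R$
$K = 91425$ ($K = -5 + 91430 = 91425$)
$s = -13051$ ($s = - \frac{91425 + \left(-251 + 183\right)}{7} = - \frac{91425 - 68}{7} = \left(- \frac{1}{7}\right) 91357 = -13051$)
$s - 69071 = -13051 - 69071 = -82122$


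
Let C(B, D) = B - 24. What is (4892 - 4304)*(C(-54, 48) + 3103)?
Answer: 1778700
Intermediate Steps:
C(B, D) = -24 + B
(4892 - 4304)*(C(-54, 48) + 3103) = (4892 - 4304)*((-24 - 54) + 3103) = 588*(-78 + 3103) = 588*3025 = 1778700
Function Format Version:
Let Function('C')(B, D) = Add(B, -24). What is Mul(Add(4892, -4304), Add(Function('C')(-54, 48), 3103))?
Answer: 1778700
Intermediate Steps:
Function('C')(B, D) = Add(-24, B)
Mul(Add(4892, -4304), Add(Function('C')(-54, 48), 3103)) = Mul(Add(4892, -4304), Add(Add(-24, -54), 3103)) = Mul(588, Add(-78, 3103)) = Mul(588, 3025) = 1778700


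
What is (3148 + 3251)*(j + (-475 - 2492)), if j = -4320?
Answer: -46629513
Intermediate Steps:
(3148 + 3251)*(j + (-475 - 2492)) = (3148 + 3251)*(-4320 + (-475 - 2492)) = 6399*(-4320 - 2967) = 6399*(-7287) = -46629513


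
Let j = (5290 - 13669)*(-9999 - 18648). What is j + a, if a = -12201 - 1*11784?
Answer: 240009228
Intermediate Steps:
j = 240033213 (j = -8379*(-28647) = 240033213)
a = -23985 (a = -12201 - 11784 = -23985)
j + a = 240033213 - 23985 = 240009228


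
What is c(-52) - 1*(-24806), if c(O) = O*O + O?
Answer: 27458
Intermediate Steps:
c(O) = O + O² (c(O) = O² + O = O + O²)
c(-52) - 1*(-24806) = -52*(1 - 52) - 1*(-24806) = -52*(-51) + 24806 = 2652 + 24806 = 27458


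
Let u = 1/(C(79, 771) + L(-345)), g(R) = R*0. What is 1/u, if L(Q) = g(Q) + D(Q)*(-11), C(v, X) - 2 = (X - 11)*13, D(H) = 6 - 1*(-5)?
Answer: 9761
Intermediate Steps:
g(R) = 0
D(H) = 11 (D(H) = 6 + 5 = 11)
C(v, X) = -141 + 13*X (C(v, X) = 2 + (X - 11)*13 = 2 + (-11 + X)*13 = 2 + (-143 + 13*X) = -141 + 13*X)
L(Q) = -121 (L(Q) = 0 + 11*(-11) = 0 - 121 = -121)
u = 1/9761 (u = 1/((-141 + 13*771) - 121) = 1/((-141 + 10023) - 121) = 1/(9882 - 121) = 1/9761 ≈ 0.00010245)
1/u = 1/(1/9761) = 9761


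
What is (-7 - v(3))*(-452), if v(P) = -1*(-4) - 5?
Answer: 2712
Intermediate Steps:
v(P) = -1 (v(P) = 4 - 5 = -1)
(-7 - v(3))*(-452) = (-7 - 1*(-1))*(-452) = (-7 + 1)*(-452) = -6*(-452) = 2712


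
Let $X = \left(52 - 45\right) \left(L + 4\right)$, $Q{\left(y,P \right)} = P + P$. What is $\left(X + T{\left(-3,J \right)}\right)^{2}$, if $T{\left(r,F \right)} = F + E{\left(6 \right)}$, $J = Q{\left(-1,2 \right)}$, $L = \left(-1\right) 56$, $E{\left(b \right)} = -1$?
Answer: $130321$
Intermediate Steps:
$L = -56$
$Q{\left(y,P \right)} = 2 P$
$X = -364$ ($X = \left(52 - 45\right) \left(-56 + 4\right) = 7 \left(-52\right) = -364$)
$J = 4$ ($J = 2 \cdot 2 = 4$)
$T{\left(r,F \right)} = -1 + F$ ($T{\left(r,F \right)} = F - 1 = -1 + F$)
$\left(X + T{\left(-3,J \right)}\right)^{2} = \left(-364 + \left(-1 + 4\right)\right)^{2} = \left(-364 + 3\right)^{2} = \left(-361\right)^{2} = 130321$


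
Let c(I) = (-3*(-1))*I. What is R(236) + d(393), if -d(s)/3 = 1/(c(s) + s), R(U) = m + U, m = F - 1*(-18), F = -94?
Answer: 83839/524 ≈ 160.00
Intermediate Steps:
c(I) = 3*I
m = -76 (m = -94 - 1*(-18) = -94 + 18 = -76)
R(U) = -76 + U
d(s) = -3/(4*s) (d(s) = -3/(3*s + s) = -3*1/(4*s) = -3/(4*s))
R(236) + d(393) = (-76 + 236) - ¾/393 = 160 - ¾*1/393 = 160 - 1/524 = 83839/524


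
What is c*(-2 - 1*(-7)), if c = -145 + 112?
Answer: -165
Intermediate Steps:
c = -33
c*(-2 - 1*(-7)) = -33*(-2 - 1*(-7)) = -33*(-2 + 7) = -33*5 = -165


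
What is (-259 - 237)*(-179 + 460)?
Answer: -139376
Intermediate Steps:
(-259 - 237)*(-179 + 460) = -496*281 = -139376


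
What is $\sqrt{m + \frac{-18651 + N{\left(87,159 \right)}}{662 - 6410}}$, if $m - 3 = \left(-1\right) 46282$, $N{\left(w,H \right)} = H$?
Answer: $\frac{30 i \sqrt{11797291}}{479} \approx 215.12 i$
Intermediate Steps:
$m = -46279$ ($m = 3 - 46282 = -46279$)
$\sqrt{m + \frac{-18651 + N{\left(87,159 \right)}}{662 - 6410}} = \sqrt{-46279 + \frac{-18651 + 159}{662 - 6410}} = \sqrt{-46279 - \frac{18492}{-5748}} = \sqrt{-46279 - - \frac{1541}{479}} = \sqrt{-46279 + \frac{1541}{479}} = \sqrt{- \frac{22166100}{479}} = \frac{30 i \sqrt{11797291}}{479}$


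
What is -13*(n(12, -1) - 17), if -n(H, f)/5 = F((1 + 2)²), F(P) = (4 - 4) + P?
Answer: 806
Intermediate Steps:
F(P) = P (F(P) = 0 + P = P)
n(H, f) = -45 (n(H, f) = -5*(1 + 2)² = -5*3² = -5*9 = -45)
-13*(n(12, -1) - 17) = -13*(-45 - 17) = -13*(-62) = 806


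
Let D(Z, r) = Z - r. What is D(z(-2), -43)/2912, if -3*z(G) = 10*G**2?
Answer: 89/8736 ≈ 0.010188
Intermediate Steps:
z(G) = -10*G**2/3
D(z(-2), -43)/2912 = (-10/3*(-2)**2 - 1*(-43))/2912 = (-10/3*4 + 43)*(1/2912) = (-40/3 + 43)*(1/2912) = (89/3)*(1/2912) = 89/8736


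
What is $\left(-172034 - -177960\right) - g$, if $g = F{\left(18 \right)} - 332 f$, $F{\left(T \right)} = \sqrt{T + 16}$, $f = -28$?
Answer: $-3370 - \sqrt{34} \approx -3375.8$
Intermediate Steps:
$F{\left(T \right)} = \sqrt{16 + T}$
$g = 9296 + \sqrt{34}$ ($g = \sqrt{16 + 18} - -9296 = \sqrt{34} + 9296 = 9296 + \sqrt{34} \approx 9301.8$)
$\left(-172034 - -177960\right) - g = \left(-172034 - -177960\right) - \left(9296 + \sqrt{34}\right) = \left(-172034 + 177960\right) - \left(9296 + \sqrt{34}\right) = 5926 - \left(9296 + \sqrt{34}\right) = -3370 - \sqrt{34}$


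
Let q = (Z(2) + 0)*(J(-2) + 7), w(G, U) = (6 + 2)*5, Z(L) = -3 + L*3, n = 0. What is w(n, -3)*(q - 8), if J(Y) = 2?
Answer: 760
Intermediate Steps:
Z(L) = -3 + 3*L
w(G, U) = 40 (w(G, U) = 8*5 = 40)
q = 27 (q = ((-3 + 3*2) + 0)*(2 + 7) = ((-3 + 6) + 0)*9 = (3 + 0)*9 = 3*9 = 27)
w(n, -3)*(q - 8) = 40*(27 - 8) = 40*19 = 760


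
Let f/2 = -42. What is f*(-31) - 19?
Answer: 2585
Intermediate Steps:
f = -84 (f = 2*(-42) = -84)
f*(-31) - 19 = -84*(-31) - 19 = 2604 - 19 = 2585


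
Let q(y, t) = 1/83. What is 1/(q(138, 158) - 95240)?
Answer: -83/7904919 ≈ -1.0500e-5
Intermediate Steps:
q(y, t) = 1/83
1/(q(138, 158) - 95240) = 1/(1/83 - 95240) = 1/(-7904919/83) = -83/7904919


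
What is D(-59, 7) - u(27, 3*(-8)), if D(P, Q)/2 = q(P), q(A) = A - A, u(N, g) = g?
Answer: 24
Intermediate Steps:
q(A) = 0
D(P, Q) = 0 (D(P, Q) = 2*0 = 0)
D(-59, 7) - u(27, 3*(-8)) = 0 - 3*(-8) = 0 - 1*(-24) = 0 + 24 = 24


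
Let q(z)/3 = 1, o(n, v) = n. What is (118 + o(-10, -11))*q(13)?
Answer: 324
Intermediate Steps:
q(z) = 3 (q(z) = 3*1 = 3)
(118 + o(-10, -11))*q(13) = (118 - 10)*3 = 108*3 = 324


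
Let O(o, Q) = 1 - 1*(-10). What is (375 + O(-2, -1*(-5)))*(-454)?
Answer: -175244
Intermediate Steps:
O(o, Q) = 11 (O(o, Q) = 1 + 10 = 11)
(375 + O(-2, -1*(-5)))*(-454) = (375 + 11)*(-454) = 386*(-454) = -175244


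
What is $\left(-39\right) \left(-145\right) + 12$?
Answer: $5667$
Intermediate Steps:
$\left(-39\right) \left(-145\right) + 12 = 5655 + 12 = 5667$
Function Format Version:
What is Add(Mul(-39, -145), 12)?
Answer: 5667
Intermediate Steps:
Add(Mul(-39, -145), 12) = Add(5655, 12) = 5667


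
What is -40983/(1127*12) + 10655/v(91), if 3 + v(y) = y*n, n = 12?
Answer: 33155911/4909212 ≈ 6.7538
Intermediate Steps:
v(y) = -3 + 12*y (v(y) = -3 + y*12 = -3 + 12*y)
-40983/(1127*12) + 10655/v(91) = -40983/(1127*12) + 10655/(-3 + 12*91) = -40983/13524 + 10655/(-3 + 1092) = -40983*1/13524 + 10655/1089 = -13661/4508 + 10655*(1/1089) = -13661/4508 + 10655/1089 = 33155911/4909212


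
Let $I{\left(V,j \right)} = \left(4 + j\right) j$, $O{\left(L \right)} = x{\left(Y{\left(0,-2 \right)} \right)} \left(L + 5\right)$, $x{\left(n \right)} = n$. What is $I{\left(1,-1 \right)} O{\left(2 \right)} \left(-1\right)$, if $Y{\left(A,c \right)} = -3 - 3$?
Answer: $-126$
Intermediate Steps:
$Y{\left(A,c \right)} = -6$ ($Y{\left(A,c \right)} = -3 - 3 = -6$)
$O{\left(L \right)} = -30 - 6 L$ ($O{\left(L \right)} = - 6 \left(L + 5\right) = - 6 \left(5 + L\right) = -30 - 6 L$)
$I{\left(V,j \right)} = j \left(4 + j\right)$
$I{\left(1,-1 \right)} O{\left(2 \right)} \left(-1\right) = - (4 - 1) \left(-30 - 12\right) \left(-1\right) = \left(-1\right) 3 \left(-30 - 12\right) \left(-1\right) = \left(-3\right) \left(-42\right) \left(-1\right) = 126 \left(-1\right) = -126$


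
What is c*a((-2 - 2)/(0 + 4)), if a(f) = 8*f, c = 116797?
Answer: -934376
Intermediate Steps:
c*a((-2 - 2)/(0 + 4)) = 116797*(8*((-2 - 2)/(0 + 4))) = 116797*(8*(-4/4)) = 116797*(8*(-4*1/4)) = 116797*(8*(-1)) = 116797*(-8) = -934376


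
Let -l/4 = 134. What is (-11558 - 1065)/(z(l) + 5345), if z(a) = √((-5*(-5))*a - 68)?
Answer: -67469935/28582493 + 25246*I*√3367/28582493 ≈ -2.3605 + 0.051252*I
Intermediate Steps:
l = -536 (l = -4*134 = -536)
z(a) = √(-68 + 25*a) (z(a) = √(25*a - 68) = √(-68 + 25*a))
(-11558 - 1065)/(z(l) + 5345) = (-11558 - 1065)/(√(-68 + 25*(-536)) + 5345) = -12623/(√(-68 - 13400) + 5345) = -12623/(√(-13468) + 5345) = -12623/(2*I*√3367 + 5345) = -12623/(5345 + 2*I*√3367)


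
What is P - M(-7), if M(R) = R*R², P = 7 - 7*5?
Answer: 315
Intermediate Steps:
P = -28 (P = 7 - 35 = -28)
M(R) = R³
P - M(-7) = -28 - 1*(-7)³ = -28 - 1*(-343) = -28 + 343 = 315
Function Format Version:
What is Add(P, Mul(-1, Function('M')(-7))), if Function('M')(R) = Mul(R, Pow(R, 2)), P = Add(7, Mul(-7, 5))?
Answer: 315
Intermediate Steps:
P = -28 (P = Add(7, -35) = -28)
Function('M')(R) = Pow(R, 3)
Add(P, Mul(-1, Function('M')(-7))) = Add(-28, Mul(-1, Pow(-7, 3))) = Add(-28, Mul(-1, -343)) = Add(-28, 343) = 315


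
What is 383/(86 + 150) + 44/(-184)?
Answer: 7511/5428 ≈ 1.3838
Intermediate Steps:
383/(86 + 150) + 44/(-184) = 383/236 + 44*(-1/184) = 383*(1/236) - 11/46 = 383/236 - 11/46 = 7511/5428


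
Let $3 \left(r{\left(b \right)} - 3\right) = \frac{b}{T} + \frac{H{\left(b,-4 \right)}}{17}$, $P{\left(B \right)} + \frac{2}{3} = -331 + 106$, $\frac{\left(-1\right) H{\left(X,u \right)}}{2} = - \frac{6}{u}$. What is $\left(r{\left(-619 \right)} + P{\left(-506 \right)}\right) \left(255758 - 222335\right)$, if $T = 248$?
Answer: $- \frac{31501790255}{4216} \approx -7.472 \cdot 10^{6}$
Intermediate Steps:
$H{\left(X,u \right)} = \frac{12}{u}$ ($H{\left(X,u \right)} = - 2 \left(- \frac{6}{u}\right) = \frac{12}{u}$)
$P{\left(B \right)} = - \frac{677}{3}$ ($P{\left(B \right)} = - \frac{2}{3} + \left(-331 + 106\right) = - \frac{2}{3} - 225 = - \frac{677}{3}$)
$r{\left(b \right)} = \frac{50}{17} + \frac{b}{744}$ ($r{\left(b \right)} = 3 + \frac{\frac{b}{248} + \frac{12 \frac{1}{-4}}{17}}{3} = 3 + \frac{b \frac{1}{248} + 12 \left(- \frac{1}{4}\right) \frac{1}{17}}{3} = 3 + \frac{\frac{b}{248} - \frac{3}{17}}{3} = 3 + \frac{- \frac{3}{17} + \frac{b}{248}}{3} = 3 + \left(- \frac{1}{17} + \frac{b}{744}\right) = \frac{50}{17} + \frac{b}{744}$)
$\left(r{\left(-619 \right)} + P{\left(-506 \right)}\right) \left(255758 - 222335\right) = \left(\left(\frac{50}{17} + \frac{1}{744} \left(-619\right)\right) - \frac{677}{3}\right) \left(255758 - 222335\right) = \left(\left(\frac{50}{17} - \frac{619}{744}\right) - \frac{677}{3}\right) 33423 = \left(\frac{26677}{12648} - \frac{677}{3}\right) 33423 = \left(- \frac{2827555}{12648}\right) 33423 = - \frac{31501790255}{4216}$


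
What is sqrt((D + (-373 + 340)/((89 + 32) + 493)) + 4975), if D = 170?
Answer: sqrt(1939624158)/614 ≈ 71.728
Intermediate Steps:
sqrt((D + (-373 + 340)/((89 + 32) + 493)) + 4975) = sqrt((170 + (-373 + 340)/((89 + 32) + 493)) + 4975) = sqrt((170 - 33/(121 + 493)) + 4975) = sqrt((170 - 33/614) + 4975) = sqrt(104347/614 + 4975) = sqrt(3158997/614) = sqrt(1939624158)/614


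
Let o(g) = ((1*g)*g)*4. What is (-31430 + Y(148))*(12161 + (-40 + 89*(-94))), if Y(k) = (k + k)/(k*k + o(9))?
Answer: -655834917180/5557 ≈ -1.1802e+8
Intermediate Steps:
o(g) = 4*g² (o(g) = (g*g)*4 = g²*4 = 4*g²)
Y(k) = 2*k/(324 + k²) (Y(k) = (k + k)/(k*k + 4*9²) = (2*k)/(k² + 4*81) = (2*k)/(k² + 324) = (2*k)/(324 + k²) = 2*k/(324 + k²))
(-31430 + Y(148))*(12161 + (-40 + 89*(-94))) = (-31430 + 2*148/(324 + 148²))*(12161 + (-40 + 89*(-94))) = (-31430 + 2*148/(324 + 21904))*(12161 + (-40 - 8366)) = (-31430 + 2*148/22228)*(12161 - 8406) = (-31430 + 2*148*(1/22228))*3755 = (-31430 + 74/5557)*3755 = -174656436/5557*3755 = -655834917180/5557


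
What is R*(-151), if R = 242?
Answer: -36542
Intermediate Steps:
R*(-151) = 242*(-151) = -36542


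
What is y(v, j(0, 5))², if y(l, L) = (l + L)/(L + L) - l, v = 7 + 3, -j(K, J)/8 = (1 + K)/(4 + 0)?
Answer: 144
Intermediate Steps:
j(K, J) = -2 - 2*K (j(K, J) = -8*(1 + K)/(4 + 0) = -8*(1 + K)/4 = -8*(¼ + K/4) = -2 - 2*K)
v = 10
y(l, L) = -l + (L + l)/(2*L) (y(l, L) = (L + l)/((2*L)) - l = (L + l)*(1/(2*L)) - l = (L + l)/(2*L) - l = -l + (L + l)/(2*L))
y(v, j(0, 5))² = (½ - 1*10 + (½)*10/(-2 - 2*0))² = (½ - 10 + (½)*10/(-2 + 0))² = (½ - 10 + (½)*10/(-2))² = (½ - 10 + (½)*10*(-½))² = (½ - 10 - 5/2)² = (-12)² = 144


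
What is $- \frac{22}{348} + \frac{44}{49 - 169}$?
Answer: $- \frac{187}{435} \approx -0.42988$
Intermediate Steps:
$- \frac{22}{348} + \frac{44}{49 - 169} = \left(-22\right) \frac{1}{348} + \frac{44}{49 - 169} = - \frac{11}{174} + \frac{44}{-120} = - \frac{11}{174} + 44 \left(- \frac{1}{120}\right) = - \frac{11}{174} - \frac{11}{30} = - \frac{187}{435}$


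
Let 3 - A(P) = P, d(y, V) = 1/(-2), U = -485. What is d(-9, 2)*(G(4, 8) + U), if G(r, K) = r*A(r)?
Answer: 489/2 ≈ 244.50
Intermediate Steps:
d(y, V) = -½
A(P) = 3 - P
G(r, K) = r*(3 - r)
d(-9, 2)*(G(4, 8) + U) = -(4*(3 - 1*4) - 485)/2 = -(4*(3 - 4) - 485)/2 = -(4*(-1) - 485)/2 = -(-4 - 485)/2 = -½*(-489) = 489/2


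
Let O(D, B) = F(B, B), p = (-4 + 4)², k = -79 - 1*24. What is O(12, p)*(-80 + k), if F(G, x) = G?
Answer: 0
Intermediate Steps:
k = -103 (k = -79 - 24 = -103)
p = 0 (p = 0² = 0)
O(D, B) = B
O(12, p)*(-80 + k) = 0*(-80 - 103) = 0*(-183) = 0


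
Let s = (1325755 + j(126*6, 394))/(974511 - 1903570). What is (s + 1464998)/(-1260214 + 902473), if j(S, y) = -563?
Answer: -453689417230/110787498573 ≈ -4.0951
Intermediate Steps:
s = -1325192/929059 (s = (1325755 - 563)/(974511 - 1903570) = 1325192/(-929059) = 1325192*(-1/929059) = -1325192/929059 ≈ -1.4264)
(s + 1464998)/(-1260214 + 902473) = (-1325192/929059 + 1464998)/(-1260214 + 902473) = (1361068251690/929059)/(-357741) = (1361068251690/929059)*(-1/357741) = -453689417230/110787498573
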